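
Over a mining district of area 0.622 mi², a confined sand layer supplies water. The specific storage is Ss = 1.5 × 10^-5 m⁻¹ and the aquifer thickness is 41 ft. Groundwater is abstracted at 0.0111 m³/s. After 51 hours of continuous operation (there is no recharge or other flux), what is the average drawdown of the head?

b = 41 ft = 12.5 m
S = Ss × b = 1.5 × 10^-5 m⁻¹ × 12.5 m = 1.875 × 10^-4
A = 0.622 mi² = 1.611 × 10^6 m²
Q = 0.0111 m³/s = 959 m³/d
t = 51 hours = 2.125 d
ΔV = Q × t = 959 m³/d × 2.125 d = 2038 m³
Δh = ΔV / (S × A) = 2038 / (1.875 × 10^-4 × 1.611 × 10^6) = 6.749 m

Δh ≈ 6.75 m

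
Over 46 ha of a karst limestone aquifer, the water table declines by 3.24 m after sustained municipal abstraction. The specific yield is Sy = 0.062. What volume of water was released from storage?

A = 46 ha = 4.6 × 10^5 m²
ΔV = Sy × A × Δh = 0.062 × 4.6 × 10^5 m² × 3.24 m = 92400 m³

ΔV ≈ 92400 m³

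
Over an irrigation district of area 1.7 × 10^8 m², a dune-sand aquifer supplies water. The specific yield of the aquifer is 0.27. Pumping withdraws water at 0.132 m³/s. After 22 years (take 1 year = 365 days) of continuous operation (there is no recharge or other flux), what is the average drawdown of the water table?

Q = 0.132 m³/s = 11400 m³/d
t = 22 years = 8030 d
ΔV = Q × t = 11400 m³/d × 8030 d = 9.158 × 10^7 m³
Δh = ΔV / (Sy × A) = 9.158 × 10^7 / (0.27 × 1.7 × 10^8) = 1.995 m

Δh ≈ 2 m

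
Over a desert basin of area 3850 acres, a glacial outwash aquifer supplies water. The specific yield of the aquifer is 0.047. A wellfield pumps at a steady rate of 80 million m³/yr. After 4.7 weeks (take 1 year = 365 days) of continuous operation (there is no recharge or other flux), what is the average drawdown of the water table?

Δh ≈ 9.85 m

A = 3850 acres = 1.558 × 10^7 m²
Q = 80 million m³/yr = 2.192 × 10^5 m³/d
t = 4.7 weeks = 32.9 d
ΔV = Q × t = 2.192 × 10^5 m³/d × 32.9 d = 7.211 × 10^6 m³
Δh = ΔV / (Sy × A) = 7.211 × 10^6 / (0.047 × 1.558 × 10^7) = 9.847 m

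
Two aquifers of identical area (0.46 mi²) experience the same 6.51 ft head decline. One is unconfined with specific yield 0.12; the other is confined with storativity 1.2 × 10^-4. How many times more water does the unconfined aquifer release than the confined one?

A = 0.46 mi² = 1.191 × 10^6 m²
Δh = 6.51 ft = 1.984 m
Unconfined: ΔV_u = Sy × A × Δh = 0.12 × 1.191 × 10^6 × 1.984 = 2.837 × 10^5 m³
Confined: ΔV_c = S × A × Δh = 1.2 × 10^-4 × 1.191 × 10^6 × 1.984 = 283.7 m³
Ratio = ΔV_u / ΔV_c = Sy / S = 0.12 / 1.2 × 10^-4 = 1000

ΔV_u / ΔV_c ≈ 1000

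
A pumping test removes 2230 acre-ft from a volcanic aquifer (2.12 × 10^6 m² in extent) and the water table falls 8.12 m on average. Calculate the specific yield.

ΔV = 2230 acre-ft = 2.751 × 10^6 m³
Sy = ΔV / (A × Δh) = 2.751 × 10^6 m³ / (2.12 × 10^6 m² × 8.12 m) = 0.1598

Sy ≈ 0.16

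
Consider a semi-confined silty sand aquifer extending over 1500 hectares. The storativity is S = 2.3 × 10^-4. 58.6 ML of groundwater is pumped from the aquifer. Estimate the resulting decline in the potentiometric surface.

A = 1500 hectares = 1.5 × 10^7 m²
ΔV = 58.6 ML = 58600 m³
Δh = ΔV / (S × A) = 58600 m³ / (2.3 × 10^-4 × 1.5 × 10^7 m²) = 16.99 m

Δh ≈ 17 m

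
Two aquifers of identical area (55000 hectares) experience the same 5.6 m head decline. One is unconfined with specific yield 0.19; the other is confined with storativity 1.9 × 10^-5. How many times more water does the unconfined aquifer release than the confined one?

A = 55000 hectares = 5.5 × 10^8 m²
Unconfined: ΔV_u = Sy × A × Δh = 0.19 × 5.5 × 10^8 × 5.6 = 5.852 × 10^8 m³
Confined: ΔV_c = S × A × Δh = 1.9 × 10^-5 × 5.5 × 10^8 × 5.6 = 58520 m³
Ratio = ΔV_u / ΔV_c = Sy / S = 0.19 / 1.9 × 10^-5 = 10000

ΔV_u / ΔV_c ≈ 10000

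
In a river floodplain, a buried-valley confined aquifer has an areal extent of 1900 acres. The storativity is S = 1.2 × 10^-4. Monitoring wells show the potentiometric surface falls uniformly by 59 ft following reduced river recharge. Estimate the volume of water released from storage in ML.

A = 1900 acres = 7.689 × 10^6 m²
Δh = 59 ft = 17.98 m
ΔV = S × A × Δh = 1.2 × 10^-4 × 7.689 × 10^6 m² × 17.98 m = 16590 m³
ΔV = 16590 m³ = 16.59 ML

ΔV ≈ 16.6 ML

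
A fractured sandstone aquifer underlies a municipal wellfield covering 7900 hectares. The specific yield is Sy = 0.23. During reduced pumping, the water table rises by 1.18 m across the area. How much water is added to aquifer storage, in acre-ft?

ΔV ≈ 17400 acre-ft

A = 7900 hectares = 7.9 × 10^7 m²
ΔV = Sy × A × Δh = 0.23 × 7.9 × 10^7 m² × 1.18 m = 2.144 × 10^7 m³
ΔV = 2.144 × 10^7 m³ = 17380 acre-ft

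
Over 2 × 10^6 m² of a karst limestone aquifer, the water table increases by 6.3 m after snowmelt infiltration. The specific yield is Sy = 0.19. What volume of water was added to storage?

ΔV ≈ 2.39 × 10^6 m³

ΔV = Sy × A × Δh = 0.19 × 2 × 10^6 m² × 6.3 m = 2.394 × 10^6 m³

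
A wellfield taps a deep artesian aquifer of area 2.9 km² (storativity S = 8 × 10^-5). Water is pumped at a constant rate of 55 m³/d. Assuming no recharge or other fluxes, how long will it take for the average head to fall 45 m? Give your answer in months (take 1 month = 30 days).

t ≈ 6.33 months

A = 2.9 km² = 2.9 × 10^6 m²
ΔV = S × A × Δh = 8 × 10^-5 × 2.9 × 10^6 × 45 = 10440 m³
t = ΔV / Q = 10440 m³ / 55 m³/d = 189.8 d
t = 189.8 d ≈ 6.327 months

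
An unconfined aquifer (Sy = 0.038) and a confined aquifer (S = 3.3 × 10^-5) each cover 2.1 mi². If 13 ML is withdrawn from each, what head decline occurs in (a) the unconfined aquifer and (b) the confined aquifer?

Δh_u ≈ 0.0629 m; Δh_c ≈ 72.4 m

A = 2.1 mi² = 5.439 × 10^6 m²
ΔV = 13 ML = 13000 m³
Unconfined: Δh_u = ΔV/(Sy·A) = 13000/(0.038 × 5.439 × 10^6) = 0.0629 m
Confined: Δh_c = ΔV/(S·A) = 13000/(3.3 × 10^-5 × 5.439 × 10^6) = 72.43 m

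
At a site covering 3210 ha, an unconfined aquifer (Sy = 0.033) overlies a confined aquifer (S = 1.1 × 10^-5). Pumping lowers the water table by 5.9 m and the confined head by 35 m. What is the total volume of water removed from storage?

A = 3210 ha = 3.21 × 10^7 m²
Unconfined: ΔV_u = Sy × A × Δh_u = 0.033 × 3.21 × 10^7 × 5.9 = 6.25 × 10^6 m³
Confined: ΔV_c = S × A × Δh_c = 1.1 × 10^-5 × 3.21 × 10^7 × 35 = 12360 m³
Total ΔV = 6.25 × 10^6 + 12360 = 6.262 × 10^6 m³

ΔV ≈ 6.26 × 10^6 m³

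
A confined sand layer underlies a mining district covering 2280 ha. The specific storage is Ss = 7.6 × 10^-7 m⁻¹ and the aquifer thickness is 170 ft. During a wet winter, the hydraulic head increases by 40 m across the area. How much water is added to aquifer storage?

ΔV ≈ 35900 m³

b = 170 ft = 51.82 m
S = Ss × b = 7.6 × 10^-7 m⁻¹ × 51.82 m = 3.938 × 10^-5
A = 2280 ha = 2.28 × 10^7 m²
ΔV = S × A × Δh = 3.938 × 10^-5 × 2.28 × 10^7 m² × 40 m = 35910 m³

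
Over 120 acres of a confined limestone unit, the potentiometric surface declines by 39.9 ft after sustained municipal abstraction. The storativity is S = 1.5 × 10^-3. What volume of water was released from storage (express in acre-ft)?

A = 120 acres = 4.856 × 10^5 m²
Δh = 39.9 ft = 12.16 m
ΔV = S × A × Δh = 0.0015 × 4.856 × 10^5 m² × 12.16 m = 8859 m³
ΔV = 8859 m³ = 7.182 acre-ft

ΔV ≈ 7.18 acre-ft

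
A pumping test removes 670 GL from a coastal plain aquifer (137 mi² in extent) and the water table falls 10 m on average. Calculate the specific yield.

Sy ≈ 0.19

A = 137 mi² = 3.548 × 10^8 m²
ΔV = 670 GL = 6.7 × 10^8 m³
Sy = ΔV / (A × Δh) = 6.7 × 10^8 m³ / (3.548 × 10^8 m² × 10 m) = 0.1888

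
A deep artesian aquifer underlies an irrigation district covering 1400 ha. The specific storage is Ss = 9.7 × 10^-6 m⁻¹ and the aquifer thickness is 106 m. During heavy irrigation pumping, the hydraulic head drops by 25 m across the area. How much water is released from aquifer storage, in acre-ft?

S = Ss × b = 9.7 × 10^-6 m⁻¹ × 106 m = 1.028 × 10^-3
A = 1400 ha = 1.4 × 10^7 m²
ΔV = S × A × Δh = 0.001028 × 1.4 × 10^7 m² × 25 m = 3.599 × 10^5 m³
ΔV = 3.599 × 10^5 m³ = 291.8 acre-ft

ΔV ≈ 292 acre-ft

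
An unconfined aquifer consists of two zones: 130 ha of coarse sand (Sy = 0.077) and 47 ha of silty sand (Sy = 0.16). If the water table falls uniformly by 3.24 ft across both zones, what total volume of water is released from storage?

ΔV ≈ 1.73 × 10^5 m³

A₁ = 130 ha = 1.3 × 10^6 m²; A₂ = 47 ha = 4.7 × 10^5 m²
Δh = 3.24 ft = 0.9876 m
ΔV₁ = 0.077 × 1.3 × 10^6 × 0.9876 = 98850 m³
ΔV₂ = 0.16 × 4.7 × 10^5 × 0.9876 = 74260 m³
ΔV = ΔV₁ + ΔV₂ = 1.731 × 10^5 m³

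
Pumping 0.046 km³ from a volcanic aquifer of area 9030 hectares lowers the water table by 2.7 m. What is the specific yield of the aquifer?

A = 9030 hectares = 9.03 × 10^7 m²
ΔV = 0.046 km³ = 4.6 × 10^7 m³
Sy = ΔV / (A × Δh) = 4.6 × 10^7 m³ / (9.03 × 10^7 m² × 2.7 m) = 0.1887

Sy ≈ 0.19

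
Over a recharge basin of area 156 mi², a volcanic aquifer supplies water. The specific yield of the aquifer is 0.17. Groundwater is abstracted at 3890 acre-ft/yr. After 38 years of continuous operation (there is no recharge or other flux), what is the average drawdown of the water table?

Δh ≈ 2.65 m

A = 156 mi² = 4.04 × 10^8 m²
Q = 3890 acre-ft/yr = 13150 m³/d
t = 38 years = 13870 d
ΔV = Q × t = 13150 m³/d × 13870 d = 1.823 × 10^8 m³
Δh = ΔV / (Sy × A) = 1.823 × 10^8 / (0.17 × 4.04 × 10^8) = 2.655 m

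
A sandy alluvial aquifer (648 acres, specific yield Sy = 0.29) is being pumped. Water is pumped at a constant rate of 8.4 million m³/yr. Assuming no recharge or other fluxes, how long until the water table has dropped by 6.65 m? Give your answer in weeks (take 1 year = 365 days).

t ≈ 31.4 weeks

A = 648 acres = 2.622 × 10^6 m²
ΔV = Sy × A × Δh = 0.29 × 2.622 × 10^6 × 6.65 = 5.057 × 10^6 m³
Q = 8.4 million m³/yr = 23010 m³/d
t = ΔV / Q = 5.057 × 10^6 m³ / 23010 m³/d = 219.7 d
t = 219.7 d ≈ 31.39 weeks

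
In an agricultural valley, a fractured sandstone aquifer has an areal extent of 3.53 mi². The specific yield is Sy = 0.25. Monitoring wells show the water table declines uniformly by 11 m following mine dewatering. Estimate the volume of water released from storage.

A = 3.53 mi² = 9.143 × 10^6 m²
ΔV = Sy × A × Δh = 0.25 × 9.143 × 10^6 m² × 11 m = 2.514 × 10^7 m³

ΔV ≈ 2.51 × 10^7 m³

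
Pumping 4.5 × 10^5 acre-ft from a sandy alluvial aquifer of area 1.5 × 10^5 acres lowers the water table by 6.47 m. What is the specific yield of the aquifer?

A = 1.5 × 10^5 acres = 6.07 × 10^8 m²
ΔV = 4.5 × 10^5 acre-ft = 5.551 × 10^8 m³
Sy = ΔV / (A × Δh) = 5.551 × 10^8 m³ / (6.07 × 10^8 m² × 6.47 m) = 0.1413

Sy ≈ 0.14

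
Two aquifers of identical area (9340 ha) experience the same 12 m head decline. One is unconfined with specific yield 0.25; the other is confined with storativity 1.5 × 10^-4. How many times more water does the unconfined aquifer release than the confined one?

ΔV_u / ΔV_c ≈ 1670

A = 9340 ha = 9.34 × 10^7 m²
Unconfined: ΔV_u = Sy × A × Δh = 0.25 × 9.34 × 10^7 × 12 = 2.802 × 10^8 m³
Confined: ΔV_c = S × A × Δh = 1.5 × 10^-4 × 9.34 × 10^7 × 12 = 1.681 × 10^5 m³
Ratio = ΔV_u / ΔV_c = Sy / S = 0.25 / 1.5 × 10^-4 = 1667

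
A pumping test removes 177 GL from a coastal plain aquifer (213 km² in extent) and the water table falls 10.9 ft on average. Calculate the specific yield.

A = 213 km² = 2.13 × 10^8 m²
Δh = 10.9 ft = 3.322 m
ΔV = 177 GL = 1.77 × 10^8 m³
Sy = ΔV / (A × Δh) = 1.77 × 10^8 m³ / (2.13 × 10^8 m² × 3.322 m) = 0.2501

Sy ≈ 0.25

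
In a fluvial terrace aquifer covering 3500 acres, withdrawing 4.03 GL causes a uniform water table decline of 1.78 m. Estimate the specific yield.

Sy ≈ 0.16

A = 3500 acres = 1.416 × 10^7 m²
ΔV = 4.03 GL = 4.03 × 10^6 m³
Sy = ΔV / (A × Δh) = 4.03 × 10^6 m³ / (1.416 × 10^7 m² × 1.78 m) = 0.1598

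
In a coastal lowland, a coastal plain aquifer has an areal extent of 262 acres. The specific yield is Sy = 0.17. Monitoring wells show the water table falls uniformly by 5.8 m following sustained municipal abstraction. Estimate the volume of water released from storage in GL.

ΔV ≈ 1.05 GL

A = 262 acres = 1.06 × 10^6 m²
ΔV = Sy × A × Δh = 0.17 × 1.06 × 10^6 m² × 5.8 m = 1.045 × 10^6 m³
ΔV = 1.045 × 10^6 m³ = 1.045 GL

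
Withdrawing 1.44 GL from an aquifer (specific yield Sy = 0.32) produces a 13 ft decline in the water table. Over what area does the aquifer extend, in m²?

A ≈ 1.14 × 10^6 m²

Δh = 13 ft = 3.962 m
ΔV = 1.44 GL = 1.44 × 10^6 m³
A = ΔV / (Sy × Δh) = 1.44 × 10^6 / (0.32 × 3.962) = 1.136 × 10^6 m²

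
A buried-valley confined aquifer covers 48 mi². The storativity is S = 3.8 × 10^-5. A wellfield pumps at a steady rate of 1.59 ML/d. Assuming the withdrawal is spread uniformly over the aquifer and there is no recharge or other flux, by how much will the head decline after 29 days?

Δh ≈ 9.76 m

A = 48 mi² = 1.243 × 10^8 m²
Q = 1.59 ML/d = 1590 m³/d
ΔV = Q × t = 1590 m³/d × 29 d = 46110 m³
Δh = ΔV / (S × A) = 46110 / (3.8 × 10^-5 × 1.243 × 10^8) = 9.761 m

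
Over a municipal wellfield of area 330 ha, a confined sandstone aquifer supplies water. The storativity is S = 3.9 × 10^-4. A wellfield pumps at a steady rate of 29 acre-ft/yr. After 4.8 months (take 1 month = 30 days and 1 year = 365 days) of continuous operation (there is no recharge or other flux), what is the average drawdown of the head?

A = 330 ha = 3.3 × 10^6 m²
Q = 29 acre-ft/yr = 98 m³/d
t = 4.8 months = 144 d
ΔV = Q × t = 98 m³/d × 144 d = 14110 m³
Δh = ΔV / (S × A) = 14110 / (3.9 × 10^-4 × 3.3 × 10^6) = 10.97 m

Δh ≈ 11 m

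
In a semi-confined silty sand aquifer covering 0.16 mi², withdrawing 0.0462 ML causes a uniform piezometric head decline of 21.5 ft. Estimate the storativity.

S ≈ 1.7 × 10^-5

A = 0.16 mi² = 4.144 × 10^5 m²
Δh = 21.5 ft = 6.553 m
ΔV = 0.0462 ML = 46.2 m³
S = ΔV / (A × Δh) = 46.2 m³ / (4.144 × 10^5 m² × 6.553 m) = 1.701 × 10^-5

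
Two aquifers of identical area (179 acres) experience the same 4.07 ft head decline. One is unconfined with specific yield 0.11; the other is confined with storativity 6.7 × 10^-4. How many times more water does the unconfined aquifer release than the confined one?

ΔV_u / ΔV_c ≈ 164

A = 179 acres = 7.244 × 10^5 m²
Δh = 4.07 ft = 1.241 m
Unconfined: ΔV_u = Sy × A × Δh = 0.11 × 7.244 × 10^5 × 1.241 = 98850 m³
Confined: ΔV_c = S × A × Δh = 6.7 × 10^-4 × 7.244 × 10^5 × 1.241 = 602.1 m³
Ratio = ΔV_u / ΔV_c = Sy / S = 0.11 / 6.7 × 10^-4 = 164.2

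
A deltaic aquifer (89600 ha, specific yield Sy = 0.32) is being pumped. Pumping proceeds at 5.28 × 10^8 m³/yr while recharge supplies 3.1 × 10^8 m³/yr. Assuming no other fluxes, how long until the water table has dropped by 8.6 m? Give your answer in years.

t ≈ 11.3 years

A = 89600 ha = 8.96 × 10^8 m²
ΔV = Sy × A × Δh = 0.32 × 8.96 × 10^8 × 8.6 = 2.466 × 10^9 m³
Net withdrawal = 5.28 × 10^8 − 3.1 × 10^8 = 2.18 × 10^8 m³/yr = 5.973 × 10^5 m³/d
t = ΔV / Q = 2.466 × 10^9 m³ / 5.973 × 10^5 m³/d = 4129 d
t = 4129 d ≈ 11.31 years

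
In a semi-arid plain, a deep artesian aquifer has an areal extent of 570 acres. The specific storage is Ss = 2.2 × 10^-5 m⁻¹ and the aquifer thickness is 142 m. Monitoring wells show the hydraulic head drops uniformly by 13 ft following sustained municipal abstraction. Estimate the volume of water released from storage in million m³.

ΔV ≈ 0.0286 million m³

S = Ss × b = 2.2 × 10^-5 m⁻¹ × 142 m = 3.124 × 10^-3
A = 570 acres = 2.307 × 10^6 m²
Δh = 13 ft = 3.962 m
ΔV = S × A × Δh = 0.003124 × 2.307 × 10^6 m² × 3.962 m = 28550 m³
ΔV = 28550 m³ = 0.02855 million m³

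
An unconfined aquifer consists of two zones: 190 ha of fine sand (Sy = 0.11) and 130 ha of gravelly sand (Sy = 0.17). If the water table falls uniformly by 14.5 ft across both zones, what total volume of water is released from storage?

ΔV ≈ 1.9 × 10^6 m³

A₁ = 190 ha = 1.9 × 10^6 m²; A₂ = 130 ha = 1.3 × 10^6 m²
Δh = 14.5 ft = 4.42 m
ΔV₁ = 0.11 × 1.9 × 10^6 × 4.42 = 9.237 × 10^5 m³
ΔV₂ = 0.17 × 1.3 × 10^6 × 4.42 = 9.767 × 10^5 m³
ΔV = ΔV₁ + ΔV₂ = 1.9 × 10^6 m³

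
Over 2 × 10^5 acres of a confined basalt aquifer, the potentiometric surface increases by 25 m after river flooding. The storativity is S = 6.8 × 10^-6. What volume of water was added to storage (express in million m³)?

ΔV ≈ 0.138 million m³

A = 2 × 10^5 acres = 8.094 × 10^8 m²
ΔV = S × A × Δh = 6.8 × 10^-6 × 8.094 × 10^8 m² × 25 m = 1.376 × 10^5 m³
ΔV = 1.376 × 10^5 m³ = 0.1376 million m³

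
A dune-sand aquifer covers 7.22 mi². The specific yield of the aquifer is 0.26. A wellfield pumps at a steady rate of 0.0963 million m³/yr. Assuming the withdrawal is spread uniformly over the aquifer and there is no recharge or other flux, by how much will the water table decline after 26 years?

Δh ≈ 0.515 m

A = 7.22 mi² = 1.87 × 10^7 m²
Q = 0.0963 million m³/yr = 263.8 m³/d
t = 26 years = 9490 d
ΔV = Q × t = 263.8 m³/d × 9490 d = 2.504 × 10^6 m³
Δh = ΔV / (Sy × A) = 2.504 × 10^6 / (0.26 × 1.87 × 10^7) = 0.515 m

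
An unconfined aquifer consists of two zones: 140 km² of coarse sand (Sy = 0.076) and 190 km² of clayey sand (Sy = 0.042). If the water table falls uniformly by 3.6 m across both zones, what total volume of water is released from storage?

ΔV ≈ 6.7 × 10^7 m³

A₁ = 140 km² = 1.4 × 10^8 m²; A₂ = 190 km² = 1.9 × 10^8 m²
ΔV₁ = 0.076 × 1.4 × 10^8 × 3.6 = 3.83 × 10^7 m³
ΔV₂ = 0.042 × 1.9 × 10^8 × 3.6 = 2.873 × 10^7 m³
ΔV = ΔV₁ + ΔV₂ = 6.703 × 10^7 m³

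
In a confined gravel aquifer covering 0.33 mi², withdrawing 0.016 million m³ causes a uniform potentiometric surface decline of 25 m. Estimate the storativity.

A = 0.33 mi² = 8.547 × 10^5 m²
ΔV = 0.016 million m³ = 16000 m³
S = ΔV / (A × Δh) = 16000 m³ / (8.547 × 10^5 m² × 25 m) = 7.488 × 10^-4

S ≈ 7.5 × 10^-4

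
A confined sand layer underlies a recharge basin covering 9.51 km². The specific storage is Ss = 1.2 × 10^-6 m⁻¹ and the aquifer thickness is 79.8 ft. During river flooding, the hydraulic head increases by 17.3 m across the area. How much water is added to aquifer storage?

b = 79.8 ft = 24.32 m
S = Ss × b = 1.2 × 10^-6 m⁻¹ × 24.32 m = 2.919 × 10^-5
A = 9.51 km² = 9.51 × 10^6 m²
ΔV = S × A × Δh = 2.919 × 10^-5 × 9.51 × 10^6 m² × 17.3 m = 4802 m³

ΔV ≈ 4800 m³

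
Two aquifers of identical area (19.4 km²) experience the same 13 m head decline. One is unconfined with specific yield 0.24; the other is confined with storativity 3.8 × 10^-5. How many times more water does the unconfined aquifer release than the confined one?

ΔV_u / ΔV_c ≈ 6320

A = 19.4 km² = 1.94 × 10^7 m²
Unconfined: ΔV_u = Sy × A × Δh = 0.24 × 1.94 × 10^7 × 13 = 6.053 × 10^7 m³
Confined: ΔV_c = S × A × Δh = 3.8 × 10^-5 × 1.94 × 10^7 × 13 = 9584 m³
Ratio = ΔV_u / ΔV_c = Sy / S = 0.24 / 3.8 × 10^-5 = 6316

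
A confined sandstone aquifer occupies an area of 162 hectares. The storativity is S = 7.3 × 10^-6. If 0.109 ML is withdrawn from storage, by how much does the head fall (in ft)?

Δh ≈ 30.2 ft

A = 162 hectares = 1.62 × 10^6 m²
ΔV = 0.109 ML = 109 m³
Δh = ΔV / (S × A) = 109 m³ / (7.3 × 10^-6 × 1.62 × 10^6 m²) = 9.217 m
Δh = 9.217 m = 30.24 ft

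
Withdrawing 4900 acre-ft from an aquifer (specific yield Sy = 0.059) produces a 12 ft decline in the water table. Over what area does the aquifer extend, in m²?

Δh = 12 ft = 3.658 m
ΔV = 4900 acre-ft = 6.044 × 10^6 m³
A = ΔV / (Sy × Δh) = 6.044 × 10^6 / (0.059 × 3.658) = 2.801 × 10^7 m²

A ≈ 2.8 × 10^7 m²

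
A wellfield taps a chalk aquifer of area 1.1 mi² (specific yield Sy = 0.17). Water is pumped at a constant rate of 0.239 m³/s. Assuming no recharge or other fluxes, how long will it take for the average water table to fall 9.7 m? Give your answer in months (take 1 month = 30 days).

t ≈ 7.58 months

A = 1.1 mi² = 2.849 × 10^6 m²
ΔV = Sy × A × Δh = 0.17 × 2.849 × 10^6 × 9.7 = 4.698 × 10^6 m³
Q = 0.239 m³/s = 20650 m³/d
t = ΔV / Q = 4.698 × 10^6 m³ / 20650 m³/d = 227.5 d
t = 227.5 d ≈ 7.584 months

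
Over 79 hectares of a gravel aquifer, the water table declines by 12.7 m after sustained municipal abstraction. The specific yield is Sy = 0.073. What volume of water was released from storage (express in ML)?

ΔV ≈ 732 ML

A = 79 hectares = 7.9 × 10^5 m²
ΔV = Sy × A × Δh = 0.073 × 7.9 × 10^5 m² × 12.7 m = 7.324 × 10^5 m³
ΔV = 7.324 × 10^5 m³ = 732.4 ML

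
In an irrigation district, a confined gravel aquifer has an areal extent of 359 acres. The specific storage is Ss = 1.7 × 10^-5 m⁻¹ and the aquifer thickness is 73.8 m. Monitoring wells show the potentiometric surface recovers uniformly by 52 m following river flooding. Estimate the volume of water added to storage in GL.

ΔV ≈ 0.0948 GL

S = Ss × b = 1.7 × 10^-5 m⁻¹ × 73.8 m = 1.255 × 10^-3
A = 359 acres = 1.453 × 10^6 m²
ΔV = S × A × Δh = 0.001255 × 1.453 × 10^6 m² × 52 m = 94780 m³
ΔV = 94780 m³ = 0.09478 GL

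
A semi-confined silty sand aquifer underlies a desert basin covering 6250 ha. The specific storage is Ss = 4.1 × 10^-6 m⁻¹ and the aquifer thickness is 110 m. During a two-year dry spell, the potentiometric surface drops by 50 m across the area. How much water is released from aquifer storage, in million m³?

ΔV ≈ 1.41 million m³

S = Ss × b = 4.1 × 10^-6 m⁻¹ × 110 m = 4.51 × 10^-4
A = 6250 ha = 6.25 × 10^7 m²
ΔV = S × A × Δh = 4.51 × 10^-4 × 6.25 × 10^7 m² × 50 m = 1.409 × 10^6 m³
ΔV = 1.409 × 10^6 m³ = 1.409 million m³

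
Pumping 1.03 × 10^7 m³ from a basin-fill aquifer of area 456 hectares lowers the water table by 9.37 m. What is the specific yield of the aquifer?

A = 456 hectares = 4.56 × 10^6 m²
Sy = ΔV / (A × Δh) = 1.03 × 10^7 m³ / (4.56 × 10^6 m² × 9.37 m) = 0.2411

Sy ≈ 0.24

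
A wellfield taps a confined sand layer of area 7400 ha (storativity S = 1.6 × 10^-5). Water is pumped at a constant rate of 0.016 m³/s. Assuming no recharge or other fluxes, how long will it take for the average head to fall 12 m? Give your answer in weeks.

A = 7400 ha = 7.4 × 10^7 m²
ΔV = S × A × Δh = 1.6 × 10^-5 × 7.4 × 10^7 × 12 = 14210 m³
Q = 0.016 m³/s = 1382 m³/d
t = ΔV / Q = 14210 m³ / 1382 m³/d = 10.28 d
t = 10.28 d ≈ 1.468 weeks

t ≈ 1.47 weeks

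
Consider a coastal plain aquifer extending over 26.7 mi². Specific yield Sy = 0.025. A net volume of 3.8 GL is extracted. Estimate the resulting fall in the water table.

Δh ≈ 2.2 m

A = 26.7 mi² = 6.915 × 10^7 m²
ΔV = 3.8 GL = 3.8 × 10^6 m³
Δh = ΔV / (Sy × A) = 3.8 × 10^6 m³ / (0.025 × 6.915 × 10^7 m²) = 2.198 m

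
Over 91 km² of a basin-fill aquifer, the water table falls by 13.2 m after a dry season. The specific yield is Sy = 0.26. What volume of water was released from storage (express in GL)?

A = 91 km² = 9.1 × 10^7 m²
ΔV = Sy × A × Δh = 0.26 × 9.1 × 10^7 m² × 13.2 m = 3.123 × 10^8 m³
ΔV = 3.123 × 10^8 m³ = 312.3 GL

ΔV ≈ 312 GL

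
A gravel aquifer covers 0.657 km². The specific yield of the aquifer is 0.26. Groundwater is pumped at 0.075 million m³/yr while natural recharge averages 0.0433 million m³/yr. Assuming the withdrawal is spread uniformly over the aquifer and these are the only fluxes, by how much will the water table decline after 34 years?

Δh ≈ 6.31 m

A = 0.657 km² = 6.57 × 10^5 m²
Net abstraction = 0.075 − 0.0433 = 0.0317 million m³/yr
Q_net = 0.0317 million m³/yr = 86.85 m³/d
t = 34 years = 12410 d
ΔV = Q × t = 86.85 m³/d × 12410 d = 1.078 × 10^6 m³
Δh = ΔV / (Sy × A) = 1.078 × 10^6 / (0.26 × 6.57 × 10^5) = 6.31 m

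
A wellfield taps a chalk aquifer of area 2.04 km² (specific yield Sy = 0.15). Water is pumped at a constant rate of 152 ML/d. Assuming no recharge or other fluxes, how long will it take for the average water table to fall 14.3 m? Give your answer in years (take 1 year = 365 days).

A = 2.04 km² = 2.04 × 10^6 m²
ΔV = Sy × A × Δh = 0.15 × 2.04 × 10^6 × 14.3 = 4.376 × 10^6 m³
Q = 152 ML/d = 1.52 × 10^5 m³/d
t = ΔV / Q = 4.376 × 10^6 m³ / 1.52 × 10^5 m³/d = 28.79 d
t = 28.79 d ≈ 0.07887 years

t ≈ 0.0789 years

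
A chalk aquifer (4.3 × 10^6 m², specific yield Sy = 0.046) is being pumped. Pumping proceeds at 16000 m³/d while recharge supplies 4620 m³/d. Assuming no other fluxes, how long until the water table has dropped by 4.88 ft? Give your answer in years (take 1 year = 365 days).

Δh = 4.88 ft = 1.487 m
ΔV = Sy × A × Δh = 0.046 × 4.3 × 10^6 × 1.487 = 2.942 × 10^5 m³
Net withdrawal = 16000 − 4620 = 11380 m³/d
t = ΔV / Q = 2.942 × 10^5 m³ / 11380 m³/d = 25.85 d
t = 25.85 d ≈ 0.07083 years

t ≈ 0.0708 years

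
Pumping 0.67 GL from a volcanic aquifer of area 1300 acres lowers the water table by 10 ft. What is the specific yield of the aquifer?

A = 1300 acres = 5.261 × 10^6 m²
Δh = 10 ft = 3.048 m
ΔV = 0.67 GL = 6.7 × 10^5 m³
Sy = ΔV / (A × Δh) = 6.7 × 10^5 m³ / (5.261 × 10^6 m² × 3.048 m) = 0.04178

Sy ≈ 0.042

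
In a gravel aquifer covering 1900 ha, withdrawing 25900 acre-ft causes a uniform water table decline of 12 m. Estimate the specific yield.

A = 1900 ha = 1.9 × 10^7 m²
ΔV = 25900 acre-ft = 3.195 × 10^7 m³
Sy = ΔV / (A × Δh) = 3.195 × 10^7 m³ / (1.9 × 10^7 m² × 12 m) = 0.1401

Sy ≈ 0.14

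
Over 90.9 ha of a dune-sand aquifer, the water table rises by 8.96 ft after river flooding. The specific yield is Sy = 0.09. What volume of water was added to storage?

ΔV ≈ 2.23 × 10^5 m³

A = 90.9 ha = 9.09 × 10^5 m²
Δh = 8.96 ft = 2.731 m
ΔV = Sy × A × Δh = 0.09 × 9.09 × 10^5 m² × 2.731 m = 2.234 × 10^5 m³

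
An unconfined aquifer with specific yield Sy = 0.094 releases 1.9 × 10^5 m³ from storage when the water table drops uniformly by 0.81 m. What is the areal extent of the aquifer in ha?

A = ΔV / (Sy × Δh) = 1.9 × 10^5 / (0.094 × 0.81) = 2.495 × 10^6 m²
A = 2.495 × 10^6 m² = 249.5 ha

A ≈ 250 ha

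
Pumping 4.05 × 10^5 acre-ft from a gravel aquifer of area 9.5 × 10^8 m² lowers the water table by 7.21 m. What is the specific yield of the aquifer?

Sy ≈ 0.073

ΔV = 4.05 × 10^5 acre-ft = 4.996 × 10^8 m³
Sy = ΔV / (A × Δh) = 4.996 × 10^8 m³ / (9.5 × 10^8 m² × 7.21 m) = 0.07293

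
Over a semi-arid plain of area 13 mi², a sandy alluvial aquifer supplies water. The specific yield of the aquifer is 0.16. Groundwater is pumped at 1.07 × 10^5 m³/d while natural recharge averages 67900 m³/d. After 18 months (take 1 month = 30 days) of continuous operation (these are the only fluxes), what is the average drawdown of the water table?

Δh ≈ 3.92 m

A = 13 mi² = 3.367 × 10^7 m²
Net abstraction = 1.07 × 10^5 − 67900 = 39100 m³/d
t = 18 months = 540 d
ΔV = Q × t = 39100 m³/d × 540 d = 2.111 × 10^7 m³
Δh = ΔV / (Sy × A) = 2.111 × 10^7 / (0.16 × 3.367 × 10^7) = 3.919 m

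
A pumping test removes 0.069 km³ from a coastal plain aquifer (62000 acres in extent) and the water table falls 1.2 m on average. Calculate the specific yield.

Sy ≈ 0.23

A = 62000 acres = 2.509 × 10^8 m²
ΔV = 0.069 km³ = 6.9 × 10^7 m³
Sy = ΔV / (A × Δh) = 6.9 × 10^7 m³ / (2.509 × 10^8 m² × 1.2 m) = 0.2292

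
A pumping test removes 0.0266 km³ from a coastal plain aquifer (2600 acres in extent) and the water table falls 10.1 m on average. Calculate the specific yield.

Sy ≈ 0.25

A = 2600 acres = 1.052 × 10^7 m²
ΔV = 0.0266 km³ = 2.66 × 10^7 m³
Sy = ΔV / (A × Δh) = 2.66 × 10^7 m³ / (1.052 × 10^7 m² × 10.1 m) = 0.2503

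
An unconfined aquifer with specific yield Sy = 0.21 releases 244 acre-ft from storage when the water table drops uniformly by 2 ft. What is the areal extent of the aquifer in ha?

Δh = 2 ft = 0.6096 m
ΔV = 244 acre-ft = 3.01 × 10^5 m³
A = ΔV / (Sy × Δh) = 3.01 × 10^5 / (0.21 × 0.6096) = 2.351 × 10^6 m²
A = 2.351 × 10^6 m² = 235.1 ha

A ≈ 235 ha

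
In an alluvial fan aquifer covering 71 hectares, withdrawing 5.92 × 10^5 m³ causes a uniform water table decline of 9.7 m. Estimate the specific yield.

A = 71 hectares = 7.1 × 10^5 m²
Sy = ΔV / (A × Δh) = 5.92 × 10^5 m³ / (7.1 × 10^5 m² × 9.7 m) = 0.08596

Sy ≈ 0.086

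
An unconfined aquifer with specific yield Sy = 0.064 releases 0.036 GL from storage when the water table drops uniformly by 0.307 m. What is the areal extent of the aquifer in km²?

A ≈ 1.83 km²

ΔV = 0.036 GL = 36000 m³
A = ΔV / (Sy × Δh) = 36000 / (0.064 × 0.307) = 1.832 × 10^6 m²
A = 1.832 × 10^6 m² = 1.832 km²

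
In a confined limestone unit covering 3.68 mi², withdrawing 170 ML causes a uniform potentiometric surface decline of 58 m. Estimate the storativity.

A = 3.68 mi² = 9.531 × 10^6 m²
ΔV = 170 ML = 1.7 × 10^5 m³
S = ΔV / (A × Δh) = 1.7 × 10^5 m³ / (9.531 × 10^6 m² × 58 m) = 3.075 × 10^-4

S ≈ 3.1 × 10^-4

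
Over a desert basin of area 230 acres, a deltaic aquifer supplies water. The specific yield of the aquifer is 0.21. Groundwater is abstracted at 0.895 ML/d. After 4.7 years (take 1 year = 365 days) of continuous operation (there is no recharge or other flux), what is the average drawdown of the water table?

Δh ≈ 7.86 m

A = 230 acres = 9.308 × 10^5 m²
Q = 0.895 ML/d = 895 m³/d
t = 4.7 years = 1716 d
ΔV = Q × t = 895 m³/d × 1716 d = 1.535 × 10^6 m³
Δh = ΔV / (Sy × A) = 1.535 × 10^6 / (0.21 × 9.308 × 10^5) = 7.855 m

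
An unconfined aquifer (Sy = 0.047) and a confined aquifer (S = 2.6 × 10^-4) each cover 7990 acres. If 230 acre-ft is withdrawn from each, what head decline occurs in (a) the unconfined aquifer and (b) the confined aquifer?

A = 7990 acres = 3.233 × 10^7 m²
ΔV = 230 acre-ft = 2.837 × 10^5 m³
Unconfined: Δh_u = ΔV/(Sy·A) = 2.837 × 10^5/(0.047 × 3.233 × 10^7) = 0.1867 m
Confined: Δh_c = ΔV/(S·A) = 2.837 × 10^5/(2.6 × 10^-4 × 3.233 × 10^7) = 33.75 m

Δh_u ≈ 0.187 m; Δh_c ≈ 33.7 m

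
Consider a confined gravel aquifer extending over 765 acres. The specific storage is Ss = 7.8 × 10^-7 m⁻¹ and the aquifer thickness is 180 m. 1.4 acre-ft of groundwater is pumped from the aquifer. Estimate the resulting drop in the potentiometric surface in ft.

S = Ss × b = 7.8 × 10^-7 m⁻¹ × 180 m = 1.404 × 10^-4
A = 765 acres = 3.096 × 10^6 m²
ΔV = 1.4 acre-ft = 1727 m³
Δh = ΔV / (S × A) = 1727 m³ / (1.404 × 10^-4 × 3.096 × 10^6 m²) = 3.973 m
Δh = 3.973 m = 13.03 ft

Δh ≈ 13 ft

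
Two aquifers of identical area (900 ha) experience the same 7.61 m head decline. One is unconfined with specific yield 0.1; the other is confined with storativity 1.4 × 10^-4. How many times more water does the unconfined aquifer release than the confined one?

ΔV_u / ΔV_c ≈ 714

A = 900 ha = 9 × 10^6 m²
Unconfined: ΔV_u = Sy × A × Δh = 0.1 × 9 × 10^6 × 7.61 = 6.849 × 10^6 m³
Confined: ΔV_c = S × A × Δh = 1.4 × 10^-4 × 9 × 10^6 × 7.61 = 9589 m³
Ratio = ΔV_u / ΔV_c = Sy / S = 0.1 / 1.4 × 10^-4 = 714.3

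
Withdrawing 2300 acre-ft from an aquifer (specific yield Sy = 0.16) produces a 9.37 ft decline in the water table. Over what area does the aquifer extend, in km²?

Δh = 9.37 ft = 2.856 m
ΔV = 2300 acre-ft = 2.837 × 10^6 m³
A = ΔV / (Sy × Δh) = 2.837 × 10^6 / (0.16 × 2.856) = 6.208 × 10^6 m²
A = 6.208 × 10^6 m² = 6.208 km²

A ≈ 6.21 km²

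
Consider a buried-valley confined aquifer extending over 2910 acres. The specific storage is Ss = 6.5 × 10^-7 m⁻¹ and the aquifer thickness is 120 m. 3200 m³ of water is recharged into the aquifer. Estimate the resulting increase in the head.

S = Ss × b = 6.5 × 10^-7 m⁻¹ × 120 m = 7.8 × 10^-5
A = 2910 acres = 1.178 × 10^7 m²
Δh = ΔV / (S × A) = 3200 m³ / (7.8 × 10^-5 × 1.178 × 10^7 m²) = 3.484 m

Δh ≈ 3.48 m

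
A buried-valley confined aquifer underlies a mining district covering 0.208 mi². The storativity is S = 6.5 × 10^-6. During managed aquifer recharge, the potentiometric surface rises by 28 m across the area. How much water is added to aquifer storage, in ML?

ΔV ≈ 0.098 ML

A = 0.208 mi² = 5.387 × 10^5 m²
ΔV = S × A × Δh = 6.5 × 10^-6 × 5.387 × 10^5 m² × 28 m = 98.05 m³
ΔV = 98.05 m³ = 0.09805 ML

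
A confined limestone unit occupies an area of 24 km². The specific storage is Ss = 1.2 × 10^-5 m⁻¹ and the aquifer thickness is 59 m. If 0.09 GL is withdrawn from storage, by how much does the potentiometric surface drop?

Δh ≈ 5.3 m

S = Ss × b = 1.2 × 10^-5 m⁻¹ × 59 m = 7.08 × 10^-4
A = 24 km² = 2.4 × 10^7 m²
ΔV = 0.09 GL = 90000 m³
Δh = ΔV / (S × A) = 90000 m³ / (7.08 × 10^-4 × 2.4 × 10^7 m²) = 5.297 m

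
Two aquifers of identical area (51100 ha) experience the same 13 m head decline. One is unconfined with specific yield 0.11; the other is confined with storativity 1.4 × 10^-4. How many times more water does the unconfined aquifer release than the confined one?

A = 51100 ha = 5.11 × 10^8 m²
Unconfined: ΔV_u = Sy × A × Δh = 0.11 × 5.11 × 10^8 × 13 = 7.307 × 10^8 m³
Confined: ΔV_c = S × A × Δh = 1.4 × 10^-4 × 5.11 × 10^8 × 13 = 9.3 × 10^5 m³
Ratio = ΔV_u / ΔV_c = Sy / S = 0.11 / 1.4 × 10^-4 = 785.7

ΔV_u / ΔV_c ≈ 786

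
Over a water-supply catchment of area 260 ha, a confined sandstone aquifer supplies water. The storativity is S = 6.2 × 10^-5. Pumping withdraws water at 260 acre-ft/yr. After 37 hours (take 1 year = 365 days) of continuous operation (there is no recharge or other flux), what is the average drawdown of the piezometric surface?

Δh ≈ 8.4 m

A = 260 ha = 2.6 × 10^6 m²
Q = 260 acre-ft/yr = 878.6 m³/d
t = 37 hours = 1.542 d
ΔV = Q × t = 878.6 m³/d × 1.542 d = 1355 m³
Δh = ΔV / (S × A) = 1355 / (6.2 × 10^-5 × 2.6 × 10^6) = 8.403 m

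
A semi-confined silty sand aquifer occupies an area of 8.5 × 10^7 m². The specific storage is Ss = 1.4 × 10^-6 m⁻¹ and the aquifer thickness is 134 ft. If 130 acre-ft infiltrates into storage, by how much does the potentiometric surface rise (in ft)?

Δh ≈ 108 ft

b = 134 ft = 40.84 m
S = Ss × b = 1.4 × 10^-6 m⁻¹ × 40.84 m = 5.718 × 10^-5
ΔV = 130 acre-ft = 1.604 × 10^5 m³
Δh = ΔV / (S × A) = 1.604 × 10^5 m³ / (5.718 × 10^-5 × 8.5 × 10^7 m²) = 32.99 m
Δh = 32.99 m = 108.2 ft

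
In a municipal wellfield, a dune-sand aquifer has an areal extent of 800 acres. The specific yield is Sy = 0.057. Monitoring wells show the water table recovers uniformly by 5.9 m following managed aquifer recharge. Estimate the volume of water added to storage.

ΔV ≈ 1.09 × 10^6 m³

A = 800 acres = 3.237 × 10^6 m²
ΔV = Sy × A × Δh = 0.057 × 3.237 × 10^6 m² × 5.9 m = 1.089 × 10^6 m³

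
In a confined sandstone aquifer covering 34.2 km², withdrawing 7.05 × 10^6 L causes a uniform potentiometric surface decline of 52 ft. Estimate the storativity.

S ≈ 1.3 × 10^-5

A = 34.2 km² = 3.42 × 10^7 m²
Δh = 52 ft = 15.85 m
ΔV = 7.05 × 10^6 L = 7050 m³
S = ΔV / (A × Δh) = 7050 m³ / (3.42 × 10^7 m² × 15.85 m) = 1.301 × 10^-5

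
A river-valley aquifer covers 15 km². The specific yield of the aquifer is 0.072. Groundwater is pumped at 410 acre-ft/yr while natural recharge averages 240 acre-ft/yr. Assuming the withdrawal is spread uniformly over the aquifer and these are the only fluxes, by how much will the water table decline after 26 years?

Δh ≈ 5.05 m

A = 15 km² = 1.5 × 10^7 m²
Net abstraction = 410 − 240 = 170 acre-ft/yr
Q_net = 170 acre-ft/yr = 574.5 m³/d
t = 26 years = 9490 d
ΔV = Q × t = 574.5 m³/d × 9490 d = 5.452 × 10^6 m³
Δh = ΔV / (Sy × A) = 5.452 × 10^6 / (0.072 × 1.5 × 10^7) = 5.048 m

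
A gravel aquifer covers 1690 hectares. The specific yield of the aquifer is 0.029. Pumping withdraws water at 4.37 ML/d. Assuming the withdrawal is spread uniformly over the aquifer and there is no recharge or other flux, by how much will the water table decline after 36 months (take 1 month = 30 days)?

Δh ≈ 9.63 m

A = 1690 hectares = 1.69 × 10^7 m²
Q = 4.37 ML/d = 4370 m³/d
t = 36 months = 1080 d
ΔV = Q × t = 4370 m³/d × 1080 d = 4.72 × 10^6 m³
Δh = ΔV / (Sy × A) = 4.72 × 10^6 / (0.029 × 1.69 × 10^7) = 9.63 m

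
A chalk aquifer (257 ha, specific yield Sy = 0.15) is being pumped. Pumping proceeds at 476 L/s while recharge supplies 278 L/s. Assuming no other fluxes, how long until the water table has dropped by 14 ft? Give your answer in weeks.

A = 257 ha = 2.57 × 10^6 m²
Δh = 14 ft = 4.267 m
ΔV = Sy × A × Δh = 0.15 × 2.57 × 10^6 × 4.267 = 1.645 × 10^6 m³
Net withdrawal = 476 − 278 = 198 L/s = 17110 m³/d
t = ΔV / Q = 1.645 × 10^6 m³ / 17110 m³/d = 96.16 d
t = 96.16 d ≈ 13.74 weeks

t ≈ 13.7 weeks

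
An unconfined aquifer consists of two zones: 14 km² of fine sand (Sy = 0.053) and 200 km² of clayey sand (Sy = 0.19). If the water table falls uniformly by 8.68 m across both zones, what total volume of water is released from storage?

A₁ = 14 km² = 1.4 × 10^7 m²; A₂ = 200 km² = 2 × 10^8 m²
ΔV₁ = 0.053 × 1.4 × 10^7 × 8.68 = 6.441 × 10^6 m³
ΔV₂ = 0.19 × 2 × 10^8 × 8.68 = 3.298 × 10^8 m³
ΔV = ΔV₁ + ΔV₂ = 3.363 × 10^8 m³

ΔV ≈ 3.36 × 10^8 m³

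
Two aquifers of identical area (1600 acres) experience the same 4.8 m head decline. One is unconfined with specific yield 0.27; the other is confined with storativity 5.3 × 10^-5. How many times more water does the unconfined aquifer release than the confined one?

ΔV_u / ΔV_c ≈ 5090

A = 1600 acres = 6.475 × 10^6 m²
Unconfined: ΔV_u = Sy × A × Δh = 0.27 × 6.475 × 10^6 × 4.8 = 8.392 × 10^6 m³
Confined: ΔV_c = S × A × Δh = 5.3 × 10^-5 × 6.475 × 10^6 × 4.8 = 1647 m³
Ratio = ΔV_u / ΔV_c = Sy / S = 0.27 / 5.3 × 10^-5 = 5094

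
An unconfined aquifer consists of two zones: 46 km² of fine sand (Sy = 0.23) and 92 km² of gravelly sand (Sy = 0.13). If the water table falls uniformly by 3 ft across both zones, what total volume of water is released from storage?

A₁ = 46 km² = 4.6 × 10^7 m²; A₂ = 92 km² = 9.2 × 10^7 m²
Δh = 3 ft = 0.9144 m
ΔV₁ = 0.23 × 4.6 × 10^7 × 0.9144 = 9.674 × 10^6 m³
ΔV₂ = 0.13 × 9.2 × 10^7 × 0.9144 = 1.094 × 10^7 m³
ΔV = ΔV₁ + ΔV₂ = 2.061 × 10^7 m³

ΔV ≈ 2.06 × 10^7 m³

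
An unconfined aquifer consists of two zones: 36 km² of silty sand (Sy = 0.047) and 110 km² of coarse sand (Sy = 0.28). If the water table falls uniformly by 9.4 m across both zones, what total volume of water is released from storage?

ΔV ≈ 3.05 × 10^8 m³

A₁ = 36 km² = 3.6 × 10^7 m²; A₂ = 110 km² = 1.1 × 10^8 m²
ΔV₁ = 0.047 × 3.6 × 10^7 × 9.4 = 1.59 × 10^7 m³
ΔV₂ = 0.28 × 1.1 × 10^8 × 9.4 = 2.895 × 10^8 m³
ΔV = ΔV₁ + ΔV₂ = 3.054 × 10^8 m³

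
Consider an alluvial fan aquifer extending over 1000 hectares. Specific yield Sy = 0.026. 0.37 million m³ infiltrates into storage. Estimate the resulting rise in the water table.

Δh ≈ 1.42 m

A = 1000 hectares = 1 × 10^7 m²
ΔV = 0.37 million m³ = 3.7 × 10^5 m³
Δh = ΔV / (Sy × A) = 3.7 × 10^5 m³ / (0.026 × 1 × 10^7 m²) = 1.423 m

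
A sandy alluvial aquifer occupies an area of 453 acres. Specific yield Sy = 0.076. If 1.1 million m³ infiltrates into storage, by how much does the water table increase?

Δh ≈ 7.9 m

A = 453 acres = 1.833 × 10^6 m²
ΔV = 1.1 million m³ = 1.1 × 10^6 m³
Δh = ΔV / (Sy × A) = 1.1 × 10^6 m³ / (0.076 × 1.833 × 10^6 m²) = 7.895 m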